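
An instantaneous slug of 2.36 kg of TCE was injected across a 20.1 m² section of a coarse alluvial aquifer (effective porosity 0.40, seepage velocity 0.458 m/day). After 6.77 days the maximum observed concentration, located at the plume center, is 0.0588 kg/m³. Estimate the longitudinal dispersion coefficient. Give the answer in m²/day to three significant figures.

0.293 m²/day

At the plume center C_max = M/(n_e·A·√(4πDt)), so D = M²/(4πt·(n_e·A·C_max)²).
n_e·A·C_max = 0.40 × 20.1 × 0.0588 = 0.4728 kg/m.
D = 2.36²/(4π × 6.77 × 0.4728²) = 0.293 m²/day.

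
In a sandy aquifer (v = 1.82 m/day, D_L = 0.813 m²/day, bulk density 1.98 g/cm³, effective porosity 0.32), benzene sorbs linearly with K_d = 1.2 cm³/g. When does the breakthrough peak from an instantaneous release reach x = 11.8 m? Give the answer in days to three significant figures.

52.6 days

Retardation factor R = 1 + ρ_b·K_d/n = 1 + 1.98 × 1.2/0.32 = 8.425.
Sorption retards both mechanisms: v_R = v/R = 0.2160 m/day, D_R = D/R = 0.09650 m²/day.
Peak time from v_R²t² + 2D_R t − x² = 0: t = (√(D_R² + v_R²x²) − D_R)/v_R².
√(D_R² + v_R²x²) = √(0.09650² + 0.2160² × 11.8²) = 2.551; v_R² = 0.04666.
t = (2.551 − 0.09650)/0.04666 = 52.6 days.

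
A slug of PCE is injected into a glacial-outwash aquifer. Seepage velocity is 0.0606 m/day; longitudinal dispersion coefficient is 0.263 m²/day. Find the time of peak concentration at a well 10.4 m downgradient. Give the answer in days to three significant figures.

For the 1D instantaneous-source solution, setting ∂C/∂t = 0 at fixed x gives v²t² + 2Dt − x² = 0, so t = (√(D² + v²x²) − D)/v².
√(D² + v²x²) = √(0.263² + 0.0606² × 10.4²) = 0.6829; v² = 0.00367236.
t = (0.6829 − 0.263)/0.00367236 = 114 days (vs. the pure-advection estimate x/v = 172 d).

114 days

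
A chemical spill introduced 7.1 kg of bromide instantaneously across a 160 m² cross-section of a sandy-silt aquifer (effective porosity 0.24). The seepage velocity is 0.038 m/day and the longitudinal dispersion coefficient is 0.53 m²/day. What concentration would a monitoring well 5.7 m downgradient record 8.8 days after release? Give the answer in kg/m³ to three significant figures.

For an instantaneous plane source, C(x,t) = M/(n_e·A·√(4πDt)) · exp(−(x−vt)²/(4Dt)), with n_e·A the pore (flow) area.
Plume center vt = 0.038 × 8.8 = 0.3344 m, so the well at 5.7 m is 5.3656 m downgradient of the peak.
√(4πDt) = 7.656 m, giving peak height M/(n_e·A·√(4πDt)) = 7.1/(0.24 × 160 × 7.656) = 0.02415 kg/m³.
(x−vt)²/(4Dt) = (5.3656)²/(4 × 0.53 × 8.8) = 1.543; exp(−1.543) = 0.2137.
C = 0.02415 × 0.2137 = 0.00516 kg/m³.

0.00516 kg/m³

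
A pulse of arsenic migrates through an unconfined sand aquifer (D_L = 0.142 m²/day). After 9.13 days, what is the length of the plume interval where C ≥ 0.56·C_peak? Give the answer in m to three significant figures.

The plume is Gaussian with σ = √(2Dt) = √(2 × 0.142 × 9.13) = 1.610 m.
C/C_peak = exp(−Δx²/(2σ²)) = 0.56 ⇒ Δx = σ·√(−2 ln 0.56) = 1.610 × 1.077 = 1.734 m.
Width = 2Δx = 3.47 m.

3.47 m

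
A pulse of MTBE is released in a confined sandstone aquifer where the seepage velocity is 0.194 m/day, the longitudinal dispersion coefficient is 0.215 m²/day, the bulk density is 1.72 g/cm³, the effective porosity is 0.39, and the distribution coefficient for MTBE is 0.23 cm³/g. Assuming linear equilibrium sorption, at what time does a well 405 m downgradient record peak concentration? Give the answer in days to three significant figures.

Retardation factor R = 1 + ρ_b·K_d/n = 1 + 1.72 × 0.23/0.39 = 2.014.
Sorption retards both mechanisms: v_R = v/R = 0.09633 m/day, D_R = D/R = 0.1068 m²/day.
Peak time from v_R²t² + 2D_R t − x² = 0: t = (√(D_R² + v_R²x²) − D_R)/v_R².
√(D_R² + v_R²x²) = √(0.1068² + 0.09633² × 405²) = 39.01; v_R² = 0.009279.
t = (39.01 − 0.1068)/0.009279 = 4190 days.

4190 days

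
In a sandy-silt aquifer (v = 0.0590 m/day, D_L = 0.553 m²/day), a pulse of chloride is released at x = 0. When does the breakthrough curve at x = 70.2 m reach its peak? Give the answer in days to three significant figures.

For the 1D instantaneous-source solution, setting ∂C/∂t = 0 at fixed x gives v²t² + 2Dt − x² = 0, so t = (√(D² + v²x²) − D)/v².
√(D² + v²x²) = √(0.553² + 0.0590² × 70.2²) = 4.179; v² = 0.003481.
t = (4.179 − 0.553)/0.003481 = 1040 days (vs. the pure-advection estimate x/v = 1190 d).

1040 days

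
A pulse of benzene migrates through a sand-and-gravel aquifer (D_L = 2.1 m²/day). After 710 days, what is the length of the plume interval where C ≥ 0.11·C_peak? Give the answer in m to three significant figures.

The plume is Gaussian with σ = √(2Dt) = √(2 × 2.1 × 710) = 54.61 m.
C/C_peak = exp(−Δx²/(2σ²)) = 0.11 ⇒ Δx = σ·√(−2 ln 0.11) = 54.61 × 2.101 = 114.7 m.
Width = 2Δx = 229 m.

229 m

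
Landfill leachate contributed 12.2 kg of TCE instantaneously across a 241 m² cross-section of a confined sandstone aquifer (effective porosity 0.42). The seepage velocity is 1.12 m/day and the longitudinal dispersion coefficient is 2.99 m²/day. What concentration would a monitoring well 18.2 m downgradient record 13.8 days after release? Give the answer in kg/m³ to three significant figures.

0.00506 kg/m³

For an instantaneous plane source, C(x,t) = M/(n_e·A·√(4πDt)) · exp(−(x−vt)²/(4Dt)), with n_e·A the pore (flow) area.
Plume center vt = 1.12 × 13.8 = 15.456 m, so the well at 18.2 m is 2.744 m downgradient of the peak.
√(4πDt) = 22.77 m, giving peak height M/(n_e·A·√(4πDt)) = 12.2/(0.42 × 241 × 22.77) = 0.005293 kg/m³.
(x−vt)²/(4Dt) = (2.744)²/(4 × 2.99 × 13.8) = 0.04562; exp(−0.04562) = 0.9554.
C = 0.005293 × 0.9554 = 0.00506 kg/m³.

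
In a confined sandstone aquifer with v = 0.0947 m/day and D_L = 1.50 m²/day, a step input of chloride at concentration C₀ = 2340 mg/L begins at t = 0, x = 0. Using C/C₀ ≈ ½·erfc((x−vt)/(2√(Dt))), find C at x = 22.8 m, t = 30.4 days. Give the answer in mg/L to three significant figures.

For a continuous step input, C/C₀ ≈ ½·erfc((x−vt)/(2√(Dt))).
vt = 0.0947 × 30.4 = 2.87888 m and 2√(Dt) = 2√(1.50 × 30.4) = 13.51 m.
Argument (x−vt)/(2√(Dt)) = (22.8 − 2.87888)/13.51 = 1.475; ½·erfc(1.475) = 0.01849.
C = 2340 × 0.01849 = 43.3 mg/L.

43.3 mg/L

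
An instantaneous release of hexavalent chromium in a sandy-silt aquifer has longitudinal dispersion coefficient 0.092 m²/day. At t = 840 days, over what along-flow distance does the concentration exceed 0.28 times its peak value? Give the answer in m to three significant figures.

The plume is Gaussian with σ = √(2Dt) = √(2 × 0.092 × 840) = 12.43 m.
C/C_peak = exp(−Δx²/(2σ²)) = 0.28 ⇒ Δx = σ·√(−2 ln 0.28) = 12.43 × 1.596 = 19.84 m.
Width = 2Δx = 39.7 m.

39.7 m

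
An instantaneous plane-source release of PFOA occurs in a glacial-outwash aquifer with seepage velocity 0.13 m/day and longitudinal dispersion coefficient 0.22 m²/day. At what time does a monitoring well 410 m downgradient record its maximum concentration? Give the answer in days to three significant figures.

3140 days

For the 1D instantaneous-source solution, setting ∂C/∂t = 0 at fixed x gives v²t² + 2Dt − x² = 0, so t = (√(D² + v²x²) − D)/v².
√(D² + v²x²) = √(0.22² + 0.13² × 410²) = 53.30; v² = 0.0169.
t = (53.30 − 0.22)/0.0169 = 3140 days (vs. the pure-advection estimate x/v = 3150 d).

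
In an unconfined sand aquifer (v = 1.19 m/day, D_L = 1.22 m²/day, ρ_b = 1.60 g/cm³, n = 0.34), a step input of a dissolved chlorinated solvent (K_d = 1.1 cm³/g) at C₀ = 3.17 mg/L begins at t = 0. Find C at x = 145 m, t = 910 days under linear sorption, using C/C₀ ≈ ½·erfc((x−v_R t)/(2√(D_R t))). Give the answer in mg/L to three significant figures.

Retardation factor R = 1 + ρ_b·K_d/n = 1 + 1.60 × 1.1/0.34 = 6.176.
Sorption retards both mechanisms: v_R = v/R = 0.1927 m/day, D_R = D/R = 0.1975 m²/day.
v_R·t = 0.1927 × 910 = 175.357 m; 2√(D_R t) = 26.81 m; argument = (145 − 175.357)/26.81 = -1.132.
C = C₀ × ½·erfc(-1.132) = 3.17 × 0.9453 = 3.00 mg/L.

3.00 mg/L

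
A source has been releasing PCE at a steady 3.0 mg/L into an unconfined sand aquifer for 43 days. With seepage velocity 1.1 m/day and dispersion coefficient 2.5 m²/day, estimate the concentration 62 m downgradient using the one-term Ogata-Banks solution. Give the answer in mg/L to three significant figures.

0.474 mg/L

For a continuous step input, C/C₀ ≈ ½·erfc((x−vt)/(2√(Dt))).
vt = 1.1 × 43 = 47.3 m and 2√(Dt) = 2√(2.5 × 43) = 20.74 m.
Argument (x−vt)/(2√(Dt)) = (62 − 47.3)/20.74 = 0.7088; ½·erfc(0.7088) = 0.1581.
C = 3.0 × 0.1581 = 0.474 mg/L.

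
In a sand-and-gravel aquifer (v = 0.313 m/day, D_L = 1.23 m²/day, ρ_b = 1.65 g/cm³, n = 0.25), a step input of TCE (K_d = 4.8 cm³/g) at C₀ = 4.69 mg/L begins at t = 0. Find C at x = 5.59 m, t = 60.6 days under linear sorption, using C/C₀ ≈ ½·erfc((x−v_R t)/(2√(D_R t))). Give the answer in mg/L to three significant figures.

Retardation factor R = 1 + ρ_b·K_d/n = 1 + 1.65 × 4.8/0.25 = 32.68.
Sorption retards both mechanisms: v_R = v/R = 0.009578 m/day, D_R = D/R = 0.03764 m²/day.
v_R·t = 0.009578 × 60.6 = 0.5804268 m; 2√(D_R t) = 3.021 m; argument = (5.59 − 0.5804268)/3.021 = 1.658.
C = C₀ × ½·erfc(1.658) = 4.69 × 0.009520 = 0.0446 mg/L.

0.0446 mg/L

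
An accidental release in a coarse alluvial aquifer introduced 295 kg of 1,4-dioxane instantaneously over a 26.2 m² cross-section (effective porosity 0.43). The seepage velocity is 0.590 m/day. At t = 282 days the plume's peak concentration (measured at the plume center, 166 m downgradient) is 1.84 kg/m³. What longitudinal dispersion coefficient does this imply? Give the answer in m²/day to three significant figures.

At the plume center C_max = M/(n_e·A·√(4πDt)), so D = M²/(4πt·(n_e·A·C_max)²).
n_e·A·C_max = 0.43 × 26.2 × 1.84 = 20.73 kg/m.
D = 295²/(4π × 282 × 20.73²) = 0.0571 m²/day.

0.0571 m²/day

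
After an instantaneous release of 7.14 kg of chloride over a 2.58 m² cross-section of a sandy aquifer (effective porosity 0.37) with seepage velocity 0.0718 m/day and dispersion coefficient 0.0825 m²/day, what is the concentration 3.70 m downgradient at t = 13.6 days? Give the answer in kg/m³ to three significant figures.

For an instantaneous plane source, C(x,t) = M/(n_e·A·√(4πDt)) · exp(−(x−vt)²/(4Dt)), with n_e·A the pore (flow) area.
Plume center vt = 0.0718 × 13.6 = 0.97648 m, so the well at 3.70 m is 2.72352 m downgradient of the peak.
√(4πDt) = 3.755 m, giving peak height M/(n_e·A·√(4πDt)) = 7.14/(0.37 × 2.58 × 3.755) = 1.992 kg/m³.
(x−vt)²/(4Dt) = (2.72352)²/(4 × 0.0825 × 13.6) = 1.653; exp(−1.653) = 0.1915.
C = 1.992 × 0.1915 = 0.381 kg/m³.

0.381 kg/m³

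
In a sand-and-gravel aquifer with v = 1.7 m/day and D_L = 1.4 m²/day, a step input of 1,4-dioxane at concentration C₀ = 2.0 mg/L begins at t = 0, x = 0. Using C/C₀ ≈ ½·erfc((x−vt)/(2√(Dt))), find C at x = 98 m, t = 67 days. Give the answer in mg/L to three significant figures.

For a continuous step input, C/C₀ ≈ ½·erfc((x−vt)/(2√(Dt))).
vt = 1.7 × 67 = 113.9 m and 2√(Dt) = 2√(1.4 × 67) = 19.37 m.
Argument (x−vt)/(2√(Dt)) = (98 − 113.9)/19.37 = -0.8209; ½·erfc(-0.8209) = 0.8772.
C = 2.0 × 0.8772 = 1.75 mg/L.

1.75 mg/L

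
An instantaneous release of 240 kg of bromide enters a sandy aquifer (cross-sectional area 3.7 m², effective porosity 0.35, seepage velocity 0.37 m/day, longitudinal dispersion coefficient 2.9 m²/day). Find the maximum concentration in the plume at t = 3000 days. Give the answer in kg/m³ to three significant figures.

The peak of an instantaneous 1D plume sits at x = vt; there the Gaussian factor is 1 and C_max = M/(n_e·A·√(4πDt)), where n_e·A is the pore area the mass is dissolved in.
√(4πDt) = √(4π × 2.9 × 3000) = 330.6 m, so C_max = 240/(0.35 × 3.7 × 330.6) = 0.561 kg/m³.

0.561 kg/m³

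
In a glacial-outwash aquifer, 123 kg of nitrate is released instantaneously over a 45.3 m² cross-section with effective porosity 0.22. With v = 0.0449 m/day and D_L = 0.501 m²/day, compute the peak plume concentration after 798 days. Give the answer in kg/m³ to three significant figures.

0.174 kg/m³

The peak of an instantaneous 1D plume sits at x = vt; there the Gaussian factor is 1 and C_max = M/(n_e·A·√(4πDt)), where n_e·A is the pore area the mass is dissolved in.
√(4πDt) = √(4π × 0.501 × 798) = 70.88 m, so C_max = 123/(0.22 × 45.3 × 70.88) = 0.174 kg/m³.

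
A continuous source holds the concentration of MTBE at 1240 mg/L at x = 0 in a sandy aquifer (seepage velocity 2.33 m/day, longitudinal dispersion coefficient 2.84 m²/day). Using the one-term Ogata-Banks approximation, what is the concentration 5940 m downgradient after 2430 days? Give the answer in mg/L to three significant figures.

For a continuous step input, C/C₀ ≈ ½·erfc((x−vt)/(2√(Dt))).
vt = 2.33 × 2430 = 5661.9 m and 2√(Dt) = 2√(2.84 × 2430) = 166.1 m.
Argument (x−vt)/(2√(Dt)) = (5940 − 5661.9)/166.1 = 1.674; ½·erfc(1.674) = 0.008957.
C = 1240 × 0.008957 = 11.1 mg/L.

11.1 mg/L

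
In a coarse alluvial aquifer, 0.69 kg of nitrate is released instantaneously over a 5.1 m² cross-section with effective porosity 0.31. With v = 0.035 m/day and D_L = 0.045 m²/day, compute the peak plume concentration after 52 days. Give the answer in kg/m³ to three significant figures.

0.0805 kg/m³

The peak of an instantaneous 1D plume sits at x = vt; there the Gaussian factor is 1 and C_max = M/(n_e·A·√(4πDt)), where n_e·A is the pore area the mass is dissolved in.
√(4πDt) = √(4π × 0.045 × 52) = 5.423 m, so C_max = 0.69/(0.31 × 5.1 × 5.423) = 0.0805 kg/m³.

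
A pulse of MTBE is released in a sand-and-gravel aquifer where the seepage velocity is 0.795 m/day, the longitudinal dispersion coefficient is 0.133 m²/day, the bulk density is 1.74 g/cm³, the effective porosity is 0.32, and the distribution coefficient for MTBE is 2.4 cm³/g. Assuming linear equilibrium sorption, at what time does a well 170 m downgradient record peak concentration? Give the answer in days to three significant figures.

Retardation factor R = 1 + ρ_b·K_d/n = 1 + 1.74 × 2.4/0.32 = 14.05.
Sorption retards both mechanisms: v_R = v/R = 0.05658 m/day, D_R = D/R = 0.009466 m²/day.
Peak time from v_R²t² + 2D_R t − x² = 0: t = (√(D_R² + v_R²x²) − D_R)/v_R².
√(D_R² + v_R²x²) = √(0.009466² + 0.05658² × 170²) = 9.619; v_R² = 0.003201.
t = (9.619 − 0.009466)/0.003201 = 3000 days.

3000 days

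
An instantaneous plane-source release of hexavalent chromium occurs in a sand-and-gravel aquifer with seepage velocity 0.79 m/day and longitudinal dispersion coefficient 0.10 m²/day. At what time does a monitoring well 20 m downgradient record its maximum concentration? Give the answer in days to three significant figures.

For the 1D instantaneous-source solution, setting ∂C/∂t = 0 at fixed x gives v²t² + 2Dt − x² = 0, so t = (√(D² + v²x²) − D)/v².
√(D² + v²x²) = √(0.10² + 0.79² × 20²) = 15.80; v² = 0.6241.
t = (15.80 − 0.10)/0.6241 = 25.2 days (vs. the pure-advection estimate x/v = 25.3 d).

25.2 days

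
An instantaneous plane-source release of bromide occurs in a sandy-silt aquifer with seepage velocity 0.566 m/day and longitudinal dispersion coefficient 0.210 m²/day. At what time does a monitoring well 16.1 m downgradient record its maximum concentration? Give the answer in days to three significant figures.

For the 1D instantaneous-source solution, setting ∂C/∂t = 0 at fixed x gives v²t² + 2Dt − x² = 0, so t = (√(D² + v²x²) − D)/v².
√(D² + v²x²) = √(0.210² + 0.566² × 16.1²) = 9.115; v² = 0.320356.
t = (9.115 − 0.210)/0.320356 = 27.8 days (vs. the pure-advection estimate x/v = 28.4 d).

27.8 days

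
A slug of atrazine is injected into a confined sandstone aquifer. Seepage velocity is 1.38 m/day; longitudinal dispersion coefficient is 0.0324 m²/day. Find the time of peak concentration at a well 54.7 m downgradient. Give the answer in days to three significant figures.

39.6 days

For the 1D instantaneous-source solution, setting ∂C/∂t = 0 at fixed x gives v²t² + 2Dt − x² = 0, so t = (√(D² + v²x²) − D)/v².
√(D² + v²x²) = √(0.0324² + 1.38² × 54.7²) = 75.49; v² = 1.9044.
t = (75.49 − 0.0324)/1.9044 = 39.6 days (vs. the pure-advection estimate x/v = 39.6 d).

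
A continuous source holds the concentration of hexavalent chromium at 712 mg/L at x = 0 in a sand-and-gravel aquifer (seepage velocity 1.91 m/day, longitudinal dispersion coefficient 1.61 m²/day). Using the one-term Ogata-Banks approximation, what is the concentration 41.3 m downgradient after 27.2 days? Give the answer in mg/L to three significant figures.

For a continuous step input, C/C₀ ≈ ½·erfc((x−vt)/(2√(Dt))).
vt = 1.91 × 27.2 = 51.952 m and 2√(Dt) = 2√(1.61 × 27.2) = 13.24 m.
Argument (x−vt)/(2√(Dt)) = (41.3 − 51.952)/13.24 = -0.8045; ½·erfc(-0.8045) = 0.8724.
C = 712 × 0.8724 = 621 mg/L.

621 mg/L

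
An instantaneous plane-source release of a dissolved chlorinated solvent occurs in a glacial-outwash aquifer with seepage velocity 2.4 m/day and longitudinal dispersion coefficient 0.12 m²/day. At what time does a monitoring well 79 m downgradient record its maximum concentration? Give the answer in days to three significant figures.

For the 1D instantaneous-source solution, setting ∂C/∂t = 0 at fixed x gives v²t² + 2Dt − x² = 0, so t = (√(D² + v²x²) − D)/v².
√(D² + v²x²) = √(0.12² + 2.4² × 79²) = 189.6; v² = 5.76.
t = (189.6 − 0.12)/5.76 = 32.9 days (vs. the pure-advection estimate x/v = 32.9 d).

32.9 days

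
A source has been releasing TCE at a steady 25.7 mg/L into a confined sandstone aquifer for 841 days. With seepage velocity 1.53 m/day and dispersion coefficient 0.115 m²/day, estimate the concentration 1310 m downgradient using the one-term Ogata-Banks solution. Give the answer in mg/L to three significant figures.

For a continuous step input, C/C₀ ≈ ½·erfc((x−vt)/(2√(Dt))).
vt = 1.53 × 841 = 1286.73 m and 2√(Dt) = 2√(0.115 × 841) = 19.67 m.
Argument (x−vt)/(2√(Dt)) = (1310 − 1286.73)/19.67 = 1.183; ½·erfc(1.183) = 0.04716.
C = 25.7 × 0.04716 = 1.21 mg/L.

1.21 mg/L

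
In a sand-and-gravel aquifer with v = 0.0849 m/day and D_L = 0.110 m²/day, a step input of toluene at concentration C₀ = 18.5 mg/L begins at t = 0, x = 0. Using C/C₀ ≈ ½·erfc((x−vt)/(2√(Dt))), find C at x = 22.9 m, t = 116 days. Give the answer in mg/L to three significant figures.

0.0904 mg/L

For a continuous step input, C/C₀ ≈ ½·erfc((x−vt)/(2√(Dt))).
vt = 0.0849 × 116 = 9.8484 m and 2√(Dt) = 2√(0.110 × 116) = 7.144 m.
Argument (x−vt)/(2√(Dt)) = (22.9 − 9.8484)/7.144 = 1.827; ½·erfc(1.827) = 0.004886.
C = 18.5 × 0.004886 = 0.0904 mg/L.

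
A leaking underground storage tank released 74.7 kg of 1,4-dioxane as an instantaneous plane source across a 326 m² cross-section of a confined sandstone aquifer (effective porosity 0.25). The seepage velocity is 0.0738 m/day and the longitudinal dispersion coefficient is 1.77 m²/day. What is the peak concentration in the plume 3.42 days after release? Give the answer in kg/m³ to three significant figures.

0.105 kg/m³

The peak of an instantaneous 1D plume sits at x = vt; there the Gaussian factor is 1 and C_max = M/(n_e·A·√(4πDt)), where n_e·A is the pore area the mass is dissolved in.
√(4πDt) = √(4π × 1.77 × 3.42) = 8.722 m, so C_max = 74.7/(0.25 × 326 × 8.722) = 0.105 kg/m³.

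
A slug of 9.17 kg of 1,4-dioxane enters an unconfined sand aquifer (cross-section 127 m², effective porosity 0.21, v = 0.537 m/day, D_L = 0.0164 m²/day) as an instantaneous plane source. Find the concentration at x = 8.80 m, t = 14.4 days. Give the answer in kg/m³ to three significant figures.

For an instantaneous plane source, C(x,t) = M/(n_e·A·√(4πDt)) · exp(−(x−vt)²/(4Dt)), with n_e·A the pore (flow) area.
Plume center vt = 0.537 × 14.4 = 7.7328 m, so the well at 8.80 m is 1.0672 m downgradient of the peak.
√(4πDt) = 1.723 m, giving peak height M/(n_e·A·√(4πDt)) = 9.17/(0.21 × 127 × 1.723) = 0.1996 kg/m³.
(x−vt)²/(4Dt) = (1.0672)²/(4 × 0.0164 × 14.4) = 1.206; exp(−1.206) = 0.2994.
C = 0.1996 × 0.2994 = 0.0598 kg/m³.

0.0598 kg/m³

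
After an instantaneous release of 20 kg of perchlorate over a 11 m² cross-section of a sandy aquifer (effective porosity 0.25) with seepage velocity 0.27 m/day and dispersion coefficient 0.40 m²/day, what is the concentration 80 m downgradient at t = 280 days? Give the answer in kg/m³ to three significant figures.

0.186 kg/m³

For an instantaneous plane source, C(x,t) = M/(n_e·A·√(4πDt)) · exp(−(x−vt)²/(4Dt)), with n_e·A the pore (flow) area.
Plume center vt = 0.27 × 280 = 75.6 m, so the well at 80 m is 4.4 m downgradient of the peak.
√(4πDt) = 37.52 m, giving peak height M/(n_e·A·√(4πDt)) = 20/(0.25 × 11 × 37.52) = 0.1938 kg/m³.
(x−vt)²/(4Dt) = (4.4)²/(4 × 0.40 × 280) = 0.04321; exp(−0.04321) = 0.9577.
C = 0.1938 × 0.9577 = 0.186 kg/m³.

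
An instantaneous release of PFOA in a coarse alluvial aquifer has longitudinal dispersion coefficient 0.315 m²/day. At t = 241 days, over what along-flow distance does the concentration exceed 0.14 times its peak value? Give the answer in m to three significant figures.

The plume is Gaussian with σ = √(2Dt) = √(2 × 0.315 × 241) = 12.32 m.
C/C_peak = exp(−Δx²/(2σ²)) = 0.14 ⇒ Δx = σ·√(−2 ln 0.14) = 12.32 × 1.983 = 24.43 m.
Width = 2Δx = 48.9 m.

48.9 m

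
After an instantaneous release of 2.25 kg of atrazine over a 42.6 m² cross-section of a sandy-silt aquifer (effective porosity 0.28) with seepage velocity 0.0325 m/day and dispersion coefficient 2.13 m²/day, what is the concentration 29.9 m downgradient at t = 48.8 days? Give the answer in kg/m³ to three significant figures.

For an instantaneous plane source, C(x,t) = M/(n_e·A·√(4πDt)) · exp(−(x−vt)²/(4Dt)), with n_e·A the pore (flow) area.
Plume center vt = 0.0325 × 48.8 = 1.586 m, so the well at 29.9 m is 28.314 m downgradient of the peak.
√(4πDt) = 36.14 m, giving peak height M/(n_e·A·√(4πDt)) = 2.25/(0.28 × 42.6 × 36.14) = 0.005219 kg/m³.
(x−vt)²/(4Dt) = (28.314)²/(4 × 2.13 × 48.8) = 1.928; exp(−1.928) = 0.1454.
C = 0.005219 × 0.1454 = 0.000759 kg/m³.

0.000759 kg/m³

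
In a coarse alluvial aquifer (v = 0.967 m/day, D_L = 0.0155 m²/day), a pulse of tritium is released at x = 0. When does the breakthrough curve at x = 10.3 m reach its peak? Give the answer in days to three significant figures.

10.6 days

For the 1D instantaneous-source solution, setting ∂C/∂t = 0 at fixed x gives v²t² + 2Dt − x² = 0, so t = (√(D² + v²x²) − D)/v².
√(D² + v²x²) = √(0.0155² + 0.967² × 10.3²) = 9.960; v² = 0.935089.
t = (9.960 − 0.0155)/0.935089 = 10.6 days (vs. the pure-advection estimate x/v = 10.7 d).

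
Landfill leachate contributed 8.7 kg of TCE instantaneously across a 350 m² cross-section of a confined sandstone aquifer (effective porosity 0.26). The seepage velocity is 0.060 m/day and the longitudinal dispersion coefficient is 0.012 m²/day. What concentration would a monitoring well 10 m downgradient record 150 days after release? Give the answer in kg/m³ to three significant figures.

For an instantaneous plane source, C(x,t) = M/(n_e·A·√(4πDt)) · exp(−(x−vt)²/(4Dt)), with n_e·A the pore (flow) area.
Plume center vt = 0.060 × 150 = 9 m, so the well at 10 m is 1 m downgradient of the peak.
√(4πDt) = 4.756 m, giving peak height M/(n_e·A·√(4πDt)) = 8.7/(0.26 × 350 × 4.756) = 0.02010 kg/m³.
(x−vt)²/(4Dt) = (1)²/(4 × 0.012 × 150) = 0.1389; exp(−0.1389) = 0.8703.
C = 0.02010 × 0.8703 = 0.0175 kg/m³.

0.0175 kg/m³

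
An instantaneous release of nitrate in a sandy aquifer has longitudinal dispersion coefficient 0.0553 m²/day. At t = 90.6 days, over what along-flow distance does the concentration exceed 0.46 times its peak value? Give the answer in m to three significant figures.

7.89 m

The plume is Gaussian with σ = √(2Dt) = √(2 × 0.0553 × 90.6) = 3.165 m.
C/C_peak = exp(−Δx²/(2σ²)) = 0.46 ⇒ Δx = σ·√(−2 ln 0.46) = 3.165 × 1.246 = 3.944 m.
Width = 2Δx = 7.89 m.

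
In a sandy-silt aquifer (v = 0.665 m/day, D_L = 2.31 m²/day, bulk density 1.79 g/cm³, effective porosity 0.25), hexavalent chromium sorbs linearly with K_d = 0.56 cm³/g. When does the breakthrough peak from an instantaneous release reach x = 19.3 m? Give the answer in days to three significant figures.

122 days

Retardation factor R = 1 + ρ_b·K_d/n = 1 + 1.79 × 0.56/0.25 = 5.010.
Sorption retards both mechanisms: v_R = v/R = 0.1327 m/day, D_R = D/R = 0.4611 m²/day.
Peak time from v_R²t² + 2D_R t − x² = 0: t = (√(D_R² + v_R²x²) − D_R)/v_R².
√(D_R² + v_R²x²) = √(0.4611² + 0.1327² × 19.3²) = 2.602; v_R² = 0.01761.
t = (2.602 − 0.4611)/0.01761 = 122 days.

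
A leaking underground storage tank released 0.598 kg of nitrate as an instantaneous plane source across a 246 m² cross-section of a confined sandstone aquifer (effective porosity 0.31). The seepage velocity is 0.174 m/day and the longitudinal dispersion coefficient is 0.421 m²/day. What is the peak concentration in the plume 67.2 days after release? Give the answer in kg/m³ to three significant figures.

The peak of an instantaneous 1D plume sits at x = vt; there the Gaussian factor is 1 and C_max = M/(n_e·A·√(4πDt)), where n_e·A is the pore area the mass is dissolved in.
√(4πDt) = √(4π × 0.421 × 67.2) = 18.86 m, so C_max = 0.598/(0.31 × 246 × 18.86) = 0.000416 kg/m³.

0.000416 kg/m³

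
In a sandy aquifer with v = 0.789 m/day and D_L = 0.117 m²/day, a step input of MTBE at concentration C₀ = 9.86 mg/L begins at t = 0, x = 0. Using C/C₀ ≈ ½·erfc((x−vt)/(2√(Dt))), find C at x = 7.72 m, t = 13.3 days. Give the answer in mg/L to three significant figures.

For a continuous step input, C/C₀ ≈ ½·erfc((x−vt)/(2√(Dt))).
vt = 0.789 × 13.3 = 10.4937 m and 2√(Dt) = 2√(0.117 × 13.3) = 2.495 m.
Argument (x−vt)/(2√(Dt)) = (7.72 − 10.4937)/2.495 = -1.112; ½·erfc(-1.112) = 0.9421.
C = 9.86 × 0.9421 = 9.29 mg/L.

9.29 mg/L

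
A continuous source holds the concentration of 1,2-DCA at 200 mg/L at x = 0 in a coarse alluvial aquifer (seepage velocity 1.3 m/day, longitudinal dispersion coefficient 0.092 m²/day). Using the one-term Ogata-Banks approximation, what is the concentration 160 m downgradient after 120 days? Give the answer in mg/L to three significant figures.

39.5 mg/L

For a continuous step input, C/C₀ ≈ ½·erfc((x−vt)/(2√(Dt))).
vt = 1.3 × 120 = 156 m and 2√(Dt) = 2√(0.092 × 120) = 6.645 m.
Argument (x−vt)/(2√(Dt)) = (160 − 156)/6.645 = 0.6020; ½·erfc(0.6020) = 0.1973.
C = 200 × 0.1973 = 39.5 mg/L.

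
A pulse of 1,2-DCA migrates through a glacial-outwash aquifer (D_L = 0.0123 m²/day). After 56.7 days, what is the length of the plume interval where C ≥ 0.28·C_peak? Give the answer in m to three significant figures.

3.77 m

The plume is Gaussian with σ = √(2Dt) = √(2 × 0.0123 × 56.7) = 1.181 m.
C/C_peak = exp(−Δx²/(2σ²)) = 0.28 ⇒ Δx = σ·√(−2 ln 0.28) = 1.181 × 1.596 = 1.885 m.
Width = 2Δx = 3.77 m.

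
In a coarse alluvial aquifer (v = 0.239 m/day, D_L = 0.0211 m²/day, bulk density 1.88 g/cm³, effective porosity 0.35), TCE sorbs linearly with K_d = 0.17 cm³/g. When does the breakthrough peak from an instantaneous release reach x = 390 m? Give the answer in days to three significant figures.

3120 days

Retardation factor R = 1 + ρ_b·K_d/n = 1 + 1.88 × 0.17/0.35 = 1.913.
Sorption retards both mechanisms: v_R = v/R = 0.1249 m/day, D_R = D/R = 0.01103 m²/day.
Peak time from v_R²t² + 2D_R t − x² = 0: t = (√(D_R² + v_R²x²) − D_R)/v_R².
√(D_R² + v_R²x²) = √(0.01103² + 0.1249² × 390²) = 48.71; v_R² = 0.01560.
t = (48.71 − 0.01103)/0.01560 = 3120 days.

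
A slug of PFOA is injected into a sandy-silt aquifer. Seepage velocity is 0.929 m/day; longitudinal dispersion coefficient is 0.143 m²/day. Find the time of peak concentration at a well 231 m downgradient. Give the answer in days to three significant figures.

248 days

For the 1D instantaneous-source solution, setting ∂C/∂t = 0 at fixed x gives v²t² + 2Dt − x² = 0, so t = (√(D² + v²x²) − D)/v².
√(D² + v²x²) = √(0.143² + 0.929² × 231²) = 214.6; v² = 0.863041.
t = (214.6 − 0.143)/0.863041 = 248 days (vs. the pure-advection estimate x/v = 249 d).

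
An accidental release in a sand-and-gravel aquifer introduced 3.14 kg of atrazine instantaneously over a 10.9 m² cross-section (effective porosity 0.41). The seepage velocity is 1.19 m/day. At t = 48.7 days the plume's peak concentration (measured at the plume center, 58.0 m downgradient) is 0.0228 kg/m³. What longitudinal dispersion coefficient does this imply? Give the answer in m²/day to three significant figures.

1.55 m²/day

At the plume center C_max = M/(n_e·A·√(4πDt)), so D = M²/(4πt·(n_e·A·C_max)²).
n_e·A·C_max = 0.41 × 10.9 × 0.0228 = 0.1019 kg/m.
D = 3.14²/(4π × 48.7 × 0.1019²) = 1.55 m²/day.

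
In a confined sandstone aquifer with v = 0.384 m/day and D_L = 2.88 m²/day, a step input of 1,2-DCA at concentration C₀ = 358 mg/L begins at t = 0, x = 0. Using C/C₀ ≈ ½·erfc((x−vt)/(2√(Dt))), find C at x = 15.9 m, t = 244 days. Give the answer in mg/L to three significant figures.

For a continuous step input, C/C₀ ≈ ½·erfc((x−vt)/(2√(Dt))).
vt = 0.384 × 244 = 93.696 m and 2√(Dt) = 2√(2.88 × 244) = 53.02 m.
Argument (x−vt)/(2√(Dt)) = (15.9 − 93.696)/53.02 = -1.467; ½·erfc(-1.467) = 0.9810.
C = 358 × 0.9810 = 351 mg/L.

351 mg/L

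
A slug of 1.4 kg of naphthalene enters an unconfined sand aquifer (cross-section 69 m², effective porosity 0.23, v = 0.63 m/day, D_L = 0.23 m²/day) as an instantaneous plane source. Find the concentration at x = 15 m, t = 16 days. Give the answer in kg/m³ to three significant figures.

0.00251 kg/m³

For an instantaneous plane source, C(x,t) = M/(n_e·A·√(4πDt)) · exp(−(x−vt)²/(4Dt)), with n_e·A the pore (flow) area.
Plume center vt = 0.63 × 16 = 10.08 m, so the well at 15 m is 4.92 m downgradient of the peak.
√(4πDt) = 6.800 m, giving peak height M/(n_e·A·√(4πDt)) = 1.4/(0.23 × 69 × 6.800) = 0.01297 kg/m³.
(x−vt)²/(4Dt) = (4.92)²/(4 × 0.23 × 16) = 1.644; exp(−1.644) = 0.1932.
C = 0.01297 × 0.1932 = 0.00251 kg/m³.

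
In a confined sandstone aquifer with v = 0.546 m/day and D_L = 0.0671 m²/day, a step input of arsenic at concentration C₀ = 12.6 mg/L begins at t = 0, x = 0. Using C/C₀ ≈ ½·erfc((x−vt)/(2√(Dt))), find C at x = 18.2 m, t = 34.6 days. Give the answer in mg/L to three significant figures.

7.89 mg/L

For a continuous step input, C/C₀ ≈ ½·erfc((x−vt)/(2√(Dt))).
vt = 0.546 × 34.6 = 18.8916 m and 2√(Dt) = 2√(0.0671 × 34.6) = 3.047 m.
Argument (x−vt)/(2√(Dt)) = (18.2 − 18.8916)/3.047 = -0.2270; ½·erfc(-0.2270) = 0.6259.
C = 12.6 × 0.6259 = 7.89 mg/L.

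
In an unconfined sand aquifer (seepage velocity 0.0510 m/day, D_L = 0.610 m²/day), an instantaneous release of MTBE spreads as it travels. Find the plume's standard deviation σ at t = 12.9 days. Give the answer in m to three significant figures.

3.97 m

Dispersive spreading gives a Gaussian with σ² = 2Dt; advection only shifts the center.
σ = √(2 × 0.610 × 12.9) = 3.97 m.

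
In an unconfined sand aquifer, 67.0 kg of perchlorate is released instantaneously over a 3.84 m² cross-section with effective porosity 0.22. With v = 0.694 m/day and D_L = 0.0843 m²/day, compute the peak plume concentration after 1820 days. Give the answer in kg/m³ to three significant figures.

1.81 kg/m³

The peak of an instantaneous 1D plume sits at x = vt; there the Gaussian factor is 1 and C_max = M/(n_e·A·√(4πDt)), where n_e·A is the pore area the mass is dissolved in.
√(4πDt) = √(4π × 0.0843 × 1820) = 43.91 m, so C_max = 67.0/(0.22 × 3.84 × 43.91) = 1.81 kg/m³.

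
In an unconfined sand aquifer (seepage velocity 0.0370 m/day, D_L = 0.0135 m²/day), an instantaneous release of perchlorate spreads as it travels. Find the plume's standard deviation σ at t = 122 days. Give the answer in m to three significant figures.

1.81 m

Dispersive spreading gives a Gaussian with σ² = 2Dt; advection only shifts the center.
σ = √(2 × 0.0135 × 122) = 1.81 m.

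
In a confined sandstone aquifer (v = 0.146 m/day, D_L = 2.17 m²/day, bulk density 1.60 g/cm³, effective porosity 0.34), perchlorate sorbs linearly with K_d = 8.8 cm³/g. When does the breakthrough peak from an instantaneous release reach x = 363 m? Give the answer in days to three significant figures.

Retardation factor R = 1 + ρ_b·K_d/n = 1 + 1.60 × 8.8/0.34 = 42.41.
Sorption retards both mechanisms: v_R = v/R = 0.003443 m/day, D_R = D/R = 0.05117 m²/day.
Peak time from v_R²t² + 2D_R t − x² = 0: t = (√(D_R² + v_R²x²) − D_R)/v_R².
√(D_R² + v_R²x²) = √(0.05117² + 0.003443² × 363²) = 1.251; v_R² = 1.185e-05.
t = (1.251 − 0.05117)/1.185e-05 = 101000 days.

101000 days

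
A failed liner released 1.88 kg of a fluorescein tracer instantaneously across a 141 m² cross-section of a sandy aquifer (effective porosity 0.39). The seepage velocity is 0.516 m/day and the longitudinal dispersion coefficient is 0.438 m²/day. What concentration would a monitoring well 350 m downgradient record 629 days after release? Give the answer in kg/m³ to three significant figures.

0.000323 kg/m³

For an instantaneous plane source, C(x,t) = M/(n_e·A·√(4πDt)) · exp(−(x−vt)²/(4Dt)), with n_e·A the pore (flow) area.
Plume center vt = 0.516 × 629 = 324.564 m, so the well at 350 m is 25.436 m downgradient of the peak.
√(4πDt) = 58.84 m, giving peak height M/(n_e·A·√(4πDt)) = 1.88/(0.39 × 141 × 58.84) = 0.0005810 kg/m³.
(x−vt)²/(4Dt) = (25.436)²/(4 × 0.438 × 629) = 0.5871; exp(−0.5871) = 0.5559.
C = 0.0005810 × 0.5559 = 0.000323 kg/m³.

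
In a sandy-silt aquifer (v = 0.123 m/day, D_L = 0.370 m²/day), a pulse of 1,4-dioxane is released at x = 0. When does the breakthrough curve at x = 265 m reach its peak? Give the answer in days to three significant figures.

2130 days

For the 1D instantaneous-source solution, setting ∂C/∂t = 0 at fixed x gives v²t² + 2Dt − x² = 0, so t = (√(D² + v²x²) − D)/v².
√(D² + v²x²) = √(0.370² + 0.123² × 265²) = 32.60; v² = 0.015129.
t = (32.60 − 0.370)/0.015129 = 2130 days (vs. the pure-advection estimate x/v = 2150 d).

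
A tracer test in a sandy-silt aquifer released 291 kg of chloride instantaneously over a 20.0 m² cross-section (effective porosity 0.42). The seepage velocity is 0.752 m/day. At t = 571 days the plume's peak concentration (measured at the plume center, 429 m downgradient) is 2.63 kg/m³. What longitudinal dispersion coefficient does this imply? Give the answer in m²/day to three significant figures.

0.0242 m²/day

At the plume center C_max = M/(n_e·A·√(4πDt)), so D = M²/(4πt·(n_e·A·C_max)²).
n_e·A·C_max = 0.42 × 20.0 × 2.63 = 22.09 kg/m.
D = 291²/(4π × 571 × 22.09²) = 0.0242 m²/day.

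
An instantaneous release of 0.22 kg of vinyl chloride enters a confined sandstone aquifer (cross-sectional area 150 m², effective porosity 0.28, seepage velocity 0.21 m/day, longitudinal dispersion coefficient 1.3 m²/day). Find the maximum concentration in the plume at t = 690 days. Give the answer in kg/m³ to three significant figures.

4.93e-05 kg/m³

The peak of an instantaneous 1D plume sits at x = vt; there the Gaussian factor is 1 and C_max = M/(n_e·A·√(4πDt)), where n_e·A is the pore area the mass is dissolved in.
√(4πDt) = √(4π × 1.3 × 690) = 106.2 m, so C_max = 0.22/(0.28 × 150 × 106.2) = 4.93e-05 kg/m³.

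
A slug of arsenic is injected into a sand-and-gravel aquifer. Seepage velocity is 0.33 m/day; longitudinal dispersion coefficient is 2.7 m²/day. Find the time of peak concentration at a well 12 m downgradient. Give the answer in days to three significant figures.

For the 1D instantaneous-source solution, setting ∂C/∂t = 0 at fixed x gives v²t² + 2Dt − x² = 0, so t = (√(D² + v²x²) − D)/v².
√(D² + v²x²) = √(2.7² + 0.33² × 12²) = 4.793; v² = 0.1089.
t = (4.793 − 2.7)/0.1089 = 19.2 days (vs. the pure-advection estimate x/v = 36.4 d).

19.2 days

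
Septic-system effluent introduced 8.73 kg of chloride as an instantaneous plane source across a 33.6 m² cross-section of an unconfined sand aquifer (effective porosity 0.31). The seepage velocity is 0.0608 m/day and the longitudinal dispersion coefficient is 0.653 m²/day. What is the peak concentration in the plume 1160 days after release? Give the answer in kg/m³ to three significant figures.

0.00859 kg/m³

The peak of an instantaneous 1D plume sits at x = vt; there the Gaussian factor is 1 and C_max = M/(n_e·A·√(4πDt)), where n_e·A is the pore area the mass is dissolved in.
√(4πDt) = √(4π × 0.653 × 1160) = 97.56 m, so C_max = 8.73/(0.31 × 33.6 × 97.56) = 0.00859 kg/m³.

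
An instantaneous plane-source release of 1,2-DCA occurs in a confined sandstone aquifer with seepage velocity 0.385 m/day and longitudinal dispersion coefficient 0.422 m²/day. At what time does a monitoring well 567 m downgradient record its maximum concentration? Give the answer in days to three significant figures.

1470 days

For the 1D instantaneous-source solution, setting ∂C/∂t = 0 at fixed x gives v²t² + 2Dt − x² = 0, so t = (√(D² + v²x²) − D)/v².
√(D² + v²x²) = √(0.422² + 0.385² × 567²) = 218.3; v² = 0.148225.
t = (218.3 − 0.422)/0.148225 = 1470 days (vs. the pure-advection estimate x/v = 1470 d).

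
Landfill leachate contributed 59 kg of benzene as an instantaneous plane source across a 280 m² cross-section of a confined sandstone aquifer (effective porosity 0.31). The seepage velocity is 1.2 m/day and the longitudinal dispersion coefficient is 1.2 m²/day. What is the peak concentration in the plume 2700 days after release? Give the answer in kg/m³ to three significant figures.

The peak of an instantaneous 1D plume sits at x = vt; there the Gaussian factor is 1 and C_max = M/(n_e·A·√(4πDt)), where n_e·A is the pore area the mass is dissolved in.
√(4πDt) = √(4π × 1.2 × 2700) = 201.8 m, so C_max = 59/(0.31 × 280 × 201.8) = 0.00337 kg/m³.

0.00337 kg/m³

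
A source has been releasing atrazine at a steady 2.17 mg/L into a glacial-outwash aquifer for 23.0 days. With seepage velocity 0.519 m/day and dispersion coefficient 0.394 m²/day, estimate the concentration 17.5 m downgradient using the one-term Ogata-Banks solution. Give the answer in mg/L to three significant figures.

For a continuous step input, C/C₀ ≈ ½·erfc((x−vt)/(2√(Dt))).
vt = 0.519 × 23.0 = 11.937 m and 2√(Dt) = 2√(0.394 × 23.0) = 6.021 m.
Argument (x−vt)/(2√(Dt)) = (17.5 − 11.937)/6.021 = 0.9239; ½·erfc(0.9239) = 0.09568.
C = 2.17 × 0.09568 = 0.208 mg/L.

0.208 mg/L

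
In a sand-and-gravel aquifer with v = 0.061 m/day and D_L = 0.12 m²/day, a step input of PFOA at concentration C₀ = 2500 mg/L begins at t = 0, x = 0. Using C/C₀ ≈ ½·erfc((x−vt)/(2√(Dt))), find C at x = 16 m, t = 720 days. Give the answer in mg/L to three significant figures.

2460 mg/L

For a continuous step input, C/C₀ ≈ ½·erfc((x−vt)/(2√(Dt))).
vt = 0.061 × 720 = 43.92 m and 2√(Dt) = 2√(0.12 × 720) = 18.59 m.
Argument (x−vt)/(2√(Dt)) = (16 − 43.92)/18.59 = -1.502; ½·erfc(-1.502) = 0.9832.
C = 2500 × 0.9832 = 2460 mg/L.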